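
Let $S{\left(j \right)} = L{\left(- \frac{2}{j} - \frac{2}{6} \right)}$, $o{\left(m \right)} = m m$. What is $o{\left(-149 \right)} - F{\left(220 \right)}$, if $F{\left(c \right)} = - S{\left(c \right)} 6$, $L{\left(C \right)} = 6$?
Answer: $22237$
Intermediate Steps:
$o{\left(m \right)} = m^{2}$
$S{\left(j \right)} = 6$
$F{\left(c \right)} = -36$ ($F{\left(c \right)} = \left(-1\right) 6 \cdot 6 = \left(-6\right) 6 = -36$)
$o{\left(-149 \right)} - F{\left(220 \right)} = \left(-149\right)^{2} - -36 = 22201 + 36 = 22237$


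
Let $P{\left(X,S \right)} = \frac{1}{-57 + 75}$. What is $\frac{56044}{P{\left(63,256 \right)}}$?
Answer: $1008792$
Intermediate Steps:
$P{\left(X,S \right)} = \frac{1}{18}$
$\frac{56044}{P{\left(63,256 \right)}} = 56044 \frac{1}{\frac{1}{18}} = 56044 \cdot 18 = 1008792$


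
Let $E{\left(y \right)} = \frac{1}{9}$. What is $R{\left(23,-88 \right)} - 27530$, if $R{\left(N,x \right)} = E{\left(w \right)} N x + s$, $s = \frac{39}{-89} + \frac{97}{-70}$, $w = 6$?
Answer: $- \frac{1556318887}{56070} \approx -27757.0$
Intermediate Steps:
$s = - \frac{11363}{6230}$ ($s = 39 \left(- \frac{1}{89}\right) + 97 \left(- \frac{1}{70}\right) = - \frac{39}{89} - \frac{97}{70} = - \frac{11363}{6230} \approx -1.8239$)
$E{\left(y \right)} = \frac{1}{9}$
$R{\left(N,x \right)} = - \frac{11363}{6230} + \frac{N x}{9}$ ($R{\left(N,x \right)} = \frac{N}{9} x - \frac{11363}{6230} = \frac{N x}{9} - \frac{11363}{6230} = - \frac{11363}{6230} + \frac{N x}{9}$)
$R{\left(23,-88 \right)} - 27530 = \left(- \frac{11363}{6230} + \frac{1}{9} \cdot 23 \left(-88\right)\right) - 27530 = \left(- \frac{11363}{6230} - \frac{2024}{9}\right) - 27530 = - \frac{12711787}{56070} - 27530 = - \frac{1556318887}{56070}$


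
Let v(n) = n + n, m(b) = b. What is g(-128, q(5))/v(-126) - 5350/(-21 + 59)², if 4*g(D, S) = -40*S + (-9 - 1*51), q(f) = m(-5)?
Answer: -49955/12996 ≈ -3.8439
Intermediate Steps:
q(f) = -5
g(D, S) = -15 - 10*S (g(D, S) = (-40*S + (-9 - 1*51))/4 = (-40*S + (-9 - 51))/4 = (-40*S - 60)/4 = (-60 - 40*S)/4 = -15 - 10*S)
v(n) = 2*n
g(-128, q(5))/v(-126) - 5350/(-21 + 59)² = (-15 - 10*(-5))/((2*(-126))) - 5350/(-21 + 59)² = (-15 + 50)/(-252) - 5350/(38²) = 35*(-1/252) - 5350/1444 = -5/36 - 5350*1/1444 = -5/36 - 2675/722 = -49955/12996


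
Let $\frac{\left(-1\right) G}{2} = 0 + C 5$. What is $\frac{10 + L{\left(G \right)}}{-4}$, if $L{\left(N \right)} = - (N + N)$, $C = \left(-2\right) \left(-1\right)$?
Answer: $- \frac{25}{2} \approx -12.5$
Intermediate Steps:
$C = 2$
$G = -20$ ($G = - 2 \left(0 + 2 \cdot 5\right) = - 2 \left(0 + 10\right) = \left(-2\right) 10 = -20$)
$L{\left(N \right)} = - 2 N$
$\frac{10 + L{\left(G \right)}}{-4} = \frac{10 - -40}{-4} = \left(10 + 40\right) \left(- \frac{1}{4}\right) = 50 \left(- \frac{1}{4}\right) = - \frac{25}{2}$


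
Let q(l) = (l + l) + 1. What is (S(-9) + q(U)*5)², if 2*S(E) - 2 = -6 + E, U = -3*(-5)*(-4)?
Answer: 1447209/4 ≈ 3.6180e+5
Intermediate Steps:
U = -60 (U = 15*(-4) = -60)
q(l) = 1 + 2*l (q(l) = 2*l + 1 = 1 + 2*l)
S(E) = -2 + E/2 (S(E) = 1 + (-6 + E)/2 = 1 + (-3 + E/2) = -2 + E/2)
(S(-9) + q(U)*5)² = ((-2 + (½)*(-9)) + (1 + 2*(-60))*5)² = ((-2 - 9/2) + (1 - 120)*5)² = (-13/2 - 119*5)² = (-13/2 - 595)² = (-1203/2)² = 1447209/4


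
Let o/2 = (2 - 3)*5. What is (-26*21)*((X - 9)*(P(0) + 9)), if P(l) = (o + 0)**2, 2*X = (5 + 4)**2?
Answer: -1874691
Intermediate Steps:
o = -10 (o = 2*((2 - 3)*5) = 2*(-1*5) = 2*(-5) = -10)
X = 81/2 (X = (5 + 4)**2/2 = (1/2)*9**2 = (1/2)*81 = 81/2 ≈ 40.500)
P(l) = 100 (P(l) = (-10 + 0)**2 = (-10)**2 = 100)
(-26*21)*((X - 9)*(P(0) + 9)) = (-26*21)*((81/2 - 9)*(100 + 9)) = -17199*109 = -546*6867/2 = -1874691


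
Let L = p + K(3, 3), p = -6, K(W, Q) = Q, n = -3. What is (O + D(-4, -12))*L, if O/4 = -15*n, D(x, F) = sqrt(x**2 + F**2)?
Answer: -540 - 12*sqrt(10) ≈ -577.95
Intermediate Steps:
D(x, F) = sqrt(F**2 + x**2)
O = 180 (O = 4*(-15*(-3)) = 4*45 = 180)
L = -3 (L = -6 + 3 = -3)
(O + D(-4, -12))*L = (180 + sqrt((-12)**2 + (-4)**2))*(-3) = (180 + sqrt(144 + 16))*(-3) = (180 + sqrt(160))*(-3) = (180 + 4*sqrt(10))*(-3) = -540 - 12*sqrt(10)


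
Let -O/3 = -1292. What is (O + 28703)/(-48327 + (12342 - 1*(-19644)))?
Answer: -32579/16341 ≈ -1.9937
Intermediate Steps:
O = 3876 (O = -3*(-1292) = 3876)
(O + 28703)/(-48327 + (12342 - 1*(-19644))) = (3876 + 28703)/(-48327 + (12342 - 1*(-19644))) = 32579/(-48327 + (12342 + 19644)) = 32579/(-48327 + 31986) = 32579/(-16341) = 32579*(-1/16341) = -32579/16341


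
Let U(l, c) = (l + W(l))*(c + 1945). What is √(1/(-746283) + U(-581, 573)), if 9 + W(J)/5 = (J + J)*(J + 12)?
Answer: √4635205322968993158645/746283 ≈ 91229.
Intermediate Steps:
W(J) = -45 + 10*J*(12 + J) (W(J) = -45 + 5*((J + J)*(J + 12)) = -45 + 5*((2*J)*(12 + J)) = -45 + 5*(2*J*(12 + J)) = -45 + 10*J*(12 + J))
U(l, c) = (1945 + c)*(-45 + 10*l² + 121*l) (U(l, c) = (l + (-45 + 10*l² + 120*l))*(c + 1945) = (-45 + 10*l² + 121*l)*(1945 + c) = (1945 + c)*(-45 + 10*l² + 121*l))
√(1/(-746283) + U(-581, 573)) = √(1/(-746283) + (-87525 - 45*573 + 19450*(-581)² + 235345*(-581) + 10*573*(-581)² + 121*573*(-581))) = √(-1/746283 + (-87525 - 25785 + 19450*337561 - 136735445 + 10*573*337561 - 40282473)) = √(-1/746283 + (-87525 - 25785 + 6565561450 - 136735445 + 1934224530 - 40282473)) = √(-1/746283 + 8322654752) = √(6211055756286815/746283) = √4635205322968993158645/746283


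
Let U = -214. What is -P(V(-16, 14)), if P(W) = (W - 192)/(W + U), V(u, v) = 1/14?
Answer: -2687/2995 ≈ -0.89716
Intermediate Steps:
V(u, v) = 1/14
P(W) = (-192 + W)/(-214 + W) (P(W) = (W - 192)/(W - 214) = (-192 + W)/(-214 + W))
-P(V(-16, 14)) = -(-192 + 1/14)/(-214 + 1/14) = -(-2687)/((-2995/14)*14) = -(-14)*(-2687)/(2995*14) = -1*2687/2995 = -2687/2995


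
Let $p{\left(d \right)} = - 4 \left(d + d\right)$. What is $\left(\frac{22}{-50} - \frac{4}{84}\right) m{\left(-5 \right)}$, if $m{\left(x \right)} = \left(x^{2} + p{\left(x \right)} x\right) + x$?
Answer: $\frac{3072}{35} \approx 87.771$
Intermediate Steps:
$p{\left(d \right)} = - 8 d$ ($p{\left(d \right)} = - 4 \cdot 2 d = - 8 d$)
$m{\left(x \right)} = x - 7 x^{2}$ ($m{\left(x \right)} = \left(x^{2} + - 8 x x\right) + x = \left(x^{2} - 8 x^{2}\right) + x = - 7 x^{2} + x = x - 7 x^{2}$)
$\left(\frac{22}{-50} - \frac{4}{84}\right) m{\left(-5 \right)} = \left(\frac{22}{-50} - \frac{4}{84}\right) \left(- 5 \left(1 - -35\right)\right) = \left(22 \left(- \frac{1}{50}\right) - \frac{1}{21}\right) \left(- 5 \left(1 + 35\right)\right) = \left(- \frac{11}{25} - \frac{1}{21}\right) \left(\left(-5\right) 36\right) = \left(- \frac{256}{525}\right) \left(-180\right) = \frac{3072}{35}$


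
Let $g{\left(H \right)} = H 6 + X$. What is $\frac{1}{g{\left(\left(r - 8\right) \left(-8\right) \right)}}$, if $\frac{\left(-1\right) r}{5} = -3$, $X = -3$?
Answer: $- \frac{1}{339} \approx -0.0029499$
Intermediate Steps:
$r = 15$ ($r = \left(-5\right) \left(-3\right) = 15$)
$g{\left(H \right)} = -3 + 6 H$ ($g{\left(H \right)} = H 6 - 3 = 6 H - 3 = -3 + 6 H$)
$\frac{1}{g{\left(\left(r - 8\right) \left(-8\right) \right)}} = \frac{1}{-3 + 6 \left(15 - 8\right) \left(-8\right)} = \frac{1}{-3 + 6 \cdot 7 \left(-8\right)} = \frac{1}{-3 + 6 \left(-56\right)} = \frac{1}{-3 - 336} = \frac{1}{-339} = - \frac{1}{339}$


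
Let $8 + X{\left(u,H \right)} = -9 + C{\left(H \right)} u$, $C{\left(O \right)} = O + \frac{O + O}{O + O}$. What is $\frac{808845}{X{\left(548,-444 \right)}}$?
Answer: $- \frac{269615}{80927} \approx -3.3316$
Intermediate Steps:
$C{\left(O \right)} = 1 + O$ ($C{\left(O \right)} = O + \frac{2 O}{2 O} = O + 2 O \frac{1}{2 O} = O + 1 = 1 + O$)
$X{\left(u,H \right)} = -17 + u \left(1 + H\right)$ ($X{\left(u,H \right)} = -8 + \left(-9 + \left(1 + H\right) u\right) = -8 + \left(-9 + u \left(1 + H\right)\right) = -17 + u \left(1 + H\right)$)
$\frac{808845}{X{\left(548,-444 \right)}} = \frac{808845}{-17 + 548 \left(1 - 444\right)} = \frac{808845}{-17 + 548 \left(-443\right)} = \frac{808845}{-17 - 242764} = \frac{808845}{-242781} = 808845 \left(- \frac{1}{242781}\right) = - \frac{269615}{80927}$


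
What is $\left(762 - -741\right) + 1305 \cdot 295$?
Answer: $386478$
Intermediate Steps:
$\left(762 - -741\right) + 1305 \cdot 295 = \left(762 + 741\right) + 384975 = 1503 + 384975 = 386478$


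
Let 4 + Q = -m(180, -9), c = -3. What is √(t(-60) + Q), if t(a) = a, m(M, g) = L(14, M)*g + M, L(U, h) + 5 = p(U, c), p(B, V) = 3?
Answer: I*√262 ≈ 16.186*I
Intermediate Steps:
L(U, h) = -2 (L(U, h) = -5 + 3 = -2)
m(M, g) = M - 2*g (m(M, g) = -2*g + M = M - 2*g)
Q = -202 (Q = -4 - (180 - 2*(-9)) = -4 - (180 + 18) = -4 - 1*198 = -4 - 198 = -202)
√(t(-60) + Q) = √(-60 - 202) = √(-262) = I*√262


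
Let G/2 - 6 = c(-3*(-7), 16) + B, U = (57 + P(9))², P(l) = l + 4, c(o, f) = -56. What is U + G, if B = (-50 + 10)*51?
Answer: 720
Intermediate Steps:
B = -2040 (B = -40*51 = -2040)
P(l) = 4 + l
U = 4900 (U = (57 + (4 + 9))² = (57 + 13)² = 70² = 4900)
G = -4180 (G = 12 + 2*(-56 - 2040) = 12 + 2*(-2096) = 12 - 4192 = -4180)
U + G = 4900 - 4180 = 720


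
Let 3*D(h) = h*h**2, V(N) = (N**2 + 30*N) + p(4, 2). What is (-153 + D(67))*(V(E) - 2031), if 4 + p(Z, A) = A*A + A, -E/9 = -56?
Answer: 80213300528/3 ≈ 2.6738e+10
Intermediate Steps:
E = 504 (E = -9*(-56) = 504)
p(Z, A) = -4 + A + A**2 (p(Z, A) = -4 + (A*A + A) = -4 + (A**2 + A) = -4 + (A + A**2) = -4 + A + A**2)
V(N) = 2 + N**2 + 30*N (V(N) = (N**2 + 30*N) + (-4 + 2 + 2**2) = (N**2 + 30*N) + (-4 + 2 + 4) = (N**2 + 30*N) + 2 = 2 + N**2 + 30*N)
D(h) = h**3/3 (D(h) = (h*h**2)/3 = h**3/3)
(-153 + D(67))*(V(E) - 2031) = (-153 + (1/3)*67**3)*((2 + 504**2 + 30*504) - 2031) = (-153 + (1/3)*300763)*((2 + 254016 + 15120) - 2031) = (-153 + 300763/3)*(269138 - 2031) = (300304/3)*267107 = 80213300528/3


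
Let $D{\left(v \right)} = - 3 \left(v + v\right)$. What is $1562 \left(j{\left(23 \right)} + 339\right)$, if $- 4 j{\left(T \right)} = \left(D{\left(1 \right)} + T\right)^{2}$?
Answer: $\frac{833327}{2} \approx 4.1666 \cdot 10^{5}$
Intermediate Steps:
$D{\left(v \right)} = - 6 v$ ($D{\left(v \right)} = - 3 \cdot 2 v = - 6 v$)
$j{\left(T \right)} = - \frac{\left(-6 + T\right)^{2}}{4}$ ($j{\left(T \right)} = - \frac{\left(\left(-6\right) 1 + T\right)^{2}}{4} = - \frac{\left(-6 + T\right)^{2}}{4}$)
$1562 \left(j{\left(23 \right)} + 339\right) = 1562 \left(- \frac{\left(-6 + 23\right)^{2}}{4} + 339\right) = 1562 \left(- \frac{17^{2}}{4} + 339\right) = 1562 \left(\left(- \frac{1}{4}\right) 289 + 339\right) = 1562 \left(- \frac{289}{4} + 339\right) = 1562 \cdot \frac{1067}{4} = \frac{833327}{2}$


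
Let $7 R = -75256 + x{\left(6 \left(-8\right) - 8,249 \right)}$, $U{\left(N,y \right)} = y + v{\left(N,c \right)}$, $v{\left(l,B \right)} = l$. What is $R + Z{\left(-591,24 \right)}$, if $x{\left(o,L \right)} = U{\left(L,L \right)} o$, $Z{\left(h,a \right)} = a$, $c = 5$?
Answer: $- \frac{102976}{7} \approx -14711.0$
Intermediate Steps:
$U{\left(N,y \right)} = N + y$ ($U{\left(N,y \right)} = y + N = N + y$)
$x{\left(o,L \right)} = 2 L o$ ($x{\left(o,L \right)} = \left(L + L\right) o = 2 L o$)
$R = - \frac{103144}{7}$ ($R = \frac{-75256 + 2 \cdot 249 \left(6 \left(-8\right) - 8\right)}{7} = \frac{-75256 + 2 \cdot 249 \left(-48 - 8\right)}{7} = \frac{-75256 + 2 \cdot 249 \left(-56\right)}{7} = \frac{-75256 - 27888}{7} = \frac{1}{7} \left(-103144\right) = - \frac{103144}{7} \approx -14735.0$)
$R + Z{\left(-591,24 \right)} = - \frac{103144}{7} + 24 = - \frac{102976}{7}$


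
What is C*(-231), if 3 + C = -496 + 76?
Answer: 97713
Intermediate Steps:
C = -423 (C = -3 + (-496 + 76) = -3 - 420 = -423)
C*(-231) = -423*(-231) = 97713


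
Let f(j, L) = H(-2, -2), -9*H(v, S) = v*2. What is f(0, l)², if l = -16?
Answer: 16/81 ≈ 0.19753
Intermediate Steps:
H(v, S) = -2*v/9 (H(v, S) = -v*2/9 = -2*v/9)
f(j, L) = 4/9 (f(j, L) = -2/9*(-2) = 4/9)
f(0, l)² = (4/9)² = 16/81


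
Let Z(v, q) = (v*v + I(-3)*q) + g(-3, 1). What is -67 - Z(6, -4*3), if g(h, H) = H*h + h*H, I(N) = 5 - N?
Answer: -1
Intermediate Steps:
g(h, H) = 2*H*h (g(h, H) = H*h + H*h = 2*H*h)
Z(v, q) = -6 + v**2 + 8*q (Z(v, q) = (v*v + (5 - 1*(-3))*q) + 2*1*(-3) = (v**2 + (5 + 3)*q) - 6 = (v**2 + 8*q) - 6 = -6 + v**2 + 8*q)
-67 - Z(6, -4*3) = -67 - (-6 + 6**2 + 8*(-4*3)) = -67 - (-6 + 36 + 8*(-12)) = -67 - (-6 + 36 - 96) = -67 - 1*(-66) = -67 + 66 = -1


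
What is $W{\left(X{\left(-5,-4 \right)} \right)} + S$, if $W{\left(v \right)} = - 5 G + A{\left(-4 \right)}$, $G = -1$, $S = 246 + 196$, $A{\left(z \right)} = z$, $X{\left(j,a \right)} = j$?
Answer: $443$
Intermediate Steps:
$S = 442$
$W{\left(v \right)} = 1$ ($W{\left(v \right)} = \left(-5\right) \left(-1\right) - 4 = 5 - 4 = 1$)
$W{\left(X{\left(-5,-4 \right)} \right)} + S = 1 + 442 = 443$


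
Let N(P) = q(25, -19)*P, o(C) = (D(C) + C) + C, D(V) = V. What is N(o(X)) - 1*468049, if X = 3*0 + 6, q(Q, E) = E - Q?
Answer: -468841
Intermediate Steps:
X = 6 (X = 0 + 6 = 6)
o(C) = 3*C (o(C) = (C + C) + C = 2*C + C = 3*C)
N(P) = -44*P (N(P) = (-19 - 1*25)*P = (-19 - 25)*P = -44*P)
N(o(X)) - 1*468049 = -132*6 - 1*468049 = -44*18 - 468049 = -792 - 468049 = -468841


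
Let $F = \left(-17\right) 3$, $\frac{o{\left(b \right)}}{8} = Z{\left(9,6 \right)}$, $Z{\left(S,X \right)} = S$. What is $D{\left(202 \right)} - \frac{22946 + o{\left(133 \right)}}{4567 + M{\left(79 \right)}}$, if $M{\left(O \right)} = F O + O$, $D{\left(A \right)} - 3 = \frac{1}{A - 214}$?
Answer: $- \frac{254621}{7404} \approx -34.39$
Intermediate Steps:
$o{\left(b \right)} = 72$ ($o{\left(b \right)} = 8 \cdot 9 = 72$)
$F = -51$
$D{\left(A \right)} = 3 + \frac{1}{-214 + A}$ ($D{\left(A \right)} = 3 + \frac{1}{A - 214} = 3 + \frac{1}{-214 + A}$)
$M{\left(O \right)} = - 50 O$ ($M{\left(O \right)} = - 51 O + O = - 50 O$)
$D{\left(202 \right)} - \frac{22946 + o{\left(133 \right)}}{4567 + M{\left(79 \right)}} = \frac{-641 + 3 \cdot 202}{-214 + 202} - \frac{22946 + 72}{4567 - 3950} = \frac{-641 + 606}{-12} - \frac{23018}{4567 - 3950} = \left(- \frac{1}{12}\right) \left(-35\right) - \frac{23018}{617} = \frac{35}{12} - 23018 \cdot \frac{1}{617} = \frac{35}{12} - \frac{23018}{617} = - \frac{254621}{7404}$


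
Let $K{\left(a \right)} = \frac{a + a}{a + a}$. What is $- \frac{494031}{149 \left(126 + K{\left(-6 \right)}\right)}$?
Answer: $- \frac{494031}{18923} \approx -26.107$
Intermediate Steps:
$K{\left(a \right)} = 1$ ($K{\left(a \right)} = \frac{2 a}{2 a} = 2 a \frac{1}{2 a} = 1$)
$- \frac{494031}{149 \left(126 + K{\left(-6 \right)}\right)} = - \frac{494031}{149 \left(126 + 1\right)} = - \frac{494031}{149 \cdot 127} = - \frac{494031}{18923}$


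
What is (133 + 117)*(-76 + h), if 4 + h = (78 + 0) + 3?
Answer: 250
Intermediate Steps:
h = 77 (h = -4 + ((78 + 0) + 3) = -4 + (78 + 3) = -4 + 81 = 77)
(133 + 117)*(-76 + h) = (133 + 117)*(-76 + 77) = 250*1 = 250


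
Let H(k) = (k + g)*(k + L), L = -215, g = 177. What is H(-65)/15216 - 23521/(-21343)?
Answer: -19463809/20297193 ≈ -0.95894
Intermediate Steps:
H(k) = (-215 + k)*(177 + k) (H(k) = (k + 177)*(k - 215) = (177 + k)*(-215 + k) = (-215 + k)*(177 + k))
H(-65)/15216 - 23521/(-21343) = (-38055 + (-65)² - 38*(-65))/15216 - 23521/(-21343) = (-38055 + 4225 + 2470)*(1/15216) - 23521*(-1/21343) = -31360*1/15216 + 23521/21343 = -1960/951 + 23521/21343 = -19463809/20297193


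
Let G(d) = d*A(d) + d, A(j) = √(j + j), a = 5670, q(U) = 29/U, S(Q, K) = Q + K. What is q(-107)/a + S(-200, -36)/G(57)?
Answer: 47664017/1302563430 - 236*√114/6441 ≈ -0.35462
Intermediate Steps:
S(Q, K) = K + Q
A(j) = √2*√j (A(j) = √(2*j) = √2*√j)
G(d) = d + √2*d^(3/2) (G(d) = d*(√2*√d) + d = √2*d^(3/2) + d = d + √2*d^(3/2))
q(-107)/a + S(-200, -36)/G(57) = (29/(-107))/5670 + (-36 - 200)/(57 + √2*57^(3/2)) = (29*(-1/107))*(1/5670) - 236/(57 + √2*(57*√57)) = -29/107*1/5670 - 236/(57 + 57*√114) = -29/606690 - 236/(57 + 57*√114)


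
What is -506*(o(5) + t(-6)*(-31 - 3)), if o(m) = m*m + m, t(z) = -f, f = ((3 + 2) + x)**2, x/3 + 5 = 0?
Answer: -1735580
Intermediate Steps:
x = -15 (x = -15 + 3*0 = -15 + 0 = -15)
f = 100 (f = ((3 + 2) - 15)**2 = (5 - 15)**2 = (-10)**2 = 100)
t(z) = -100 (t(z) = -1*100 = -100)
o(m) = m + m**2 (o(m) = m**2 + m = m + m**2)
-506*(o(5) + t(-6)*(-31 - 3)) = -506*(5*(1 + 5) - 100*(-31 - 3)) = -506*(5*6 - 100*(-34)) = -506*(30 + 3400) = -506*3430 = -1735580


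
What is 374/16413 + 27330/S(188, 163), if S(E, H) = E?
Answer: 224318801/1542822 ≈ 145.40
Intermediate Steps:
374/16413 + 27330/S(188, 163) = 374/16413 + 27330/188 = 374*(1/16413) + 27330*(1/188) = 374/16413 + 13665/94 = 224318801/1542822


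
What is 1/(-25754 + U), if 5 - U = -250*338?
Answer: 1/58751 ≈ 1.7021e-5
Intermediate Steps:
U = 84505 (U = 5 - (-250)*338 = 5 - 1*(-84500) = 5 + 84500 = 84505)
1/(-25754 + U) = 1/(-25754 + 84505) = 1/58751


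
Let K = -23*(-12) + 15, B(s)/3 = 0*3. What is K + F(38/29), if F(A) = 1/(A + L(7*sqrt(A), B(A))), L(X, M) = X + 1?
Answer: 14405176/49509 + 203*sqrt(1102)/49509 ≈ 291.10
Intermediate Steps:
B(s) = 0 (B(s) = 3*(0*3) = 3*0 = 0)
K = 291 (K = 276 + 15 = 291)
L(X, M) = 1 + X
F(A) = 1/(1 + A + 7*sqrt(A)) (F(A) = 1/(A + (1 + 7*sqrt(A))) = 1/(1 + A + 7*sqrt(A)))
K + F(38/29) = 291 + 1/(1 + 38/29 + 7*sqrt(38/29)) = 291 + 1/(1 + 38/29 + 7*(sqrt(1102)/29)) = 291 + 1/(1 + 38/29 + 7*sqrt(1102)/29) = 291 + 1/(67/29 + 7*sqrt(1102)/29)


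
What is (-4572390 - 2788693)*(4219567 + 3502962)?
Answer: -56846176938907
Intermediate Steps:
(-4572390 - 2788693)*(4219567 + 3502962) = -7361083*7722529 = -56846176938907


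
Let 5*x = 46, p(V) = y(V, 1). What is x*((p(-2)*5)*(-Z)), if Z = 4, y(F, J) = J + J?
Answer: -368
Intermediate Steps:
y(F, J) = 2*J
p(V) = 2 (p(V) = 2*1 = 2)
x = 46/5 (x = (1/5)*46 = 46/5 ≈ 9.2000)
x*((p(-2)*5)*(-Z)) = 46*((2*5)*(-1*4))/5 = 46*(10*(-4))/5 = (46/5)*(-40) = -368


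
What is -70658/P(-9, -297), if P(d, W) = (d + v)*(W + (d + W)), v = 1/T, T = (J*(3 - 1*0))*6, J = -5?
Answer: -706580/54337 ≈ -13.004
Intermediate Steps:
T = -90 (T = -5*(3 - 1*0)*6 = -5*(3 + 0)*6 = -5*3*6 = -15*6 = -90)
v = -1/90 (v = 1/(-90) = -1/90 ≈ -0.011111)
P(d, W) = (-1/90 + d)*(d + 2*W) (P(d, W) = (d - 1/90)*(W + (d + W)) = (-1/90 + d)*(W + (W + d)) = (-1/90 + d)*(d + 2*W))
-70658/P(-9, -297) = -70658/((-9)² - 1/45*(-297) - 1/90*(-9) + 2*(-297)*(-9)) = -70658/(81 + 33/5 + ⅒ + 5346) = -70658/54337/10 = -70658*10/54337 = -706580/54337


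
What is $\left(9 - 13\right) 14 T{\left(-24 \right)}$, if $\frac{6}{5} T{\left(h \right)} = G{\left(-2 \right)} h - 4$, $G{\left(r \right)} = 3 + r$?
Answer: $\frac{3920}{3} \approx 1306.7$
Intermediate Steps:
$T{\left(h \right)} = - \frac{10}{3} + \frac{5 h}{6}$ ($T{\left(h \right)} = \frac{5 \left(\left(3 - 2\right) h - 4\right)}{6} = \frac{5 \left(1 h - 4\right)}{6} = \frac{5 \left(h - 4\right)}{6} = \frac{5 \left(-4 + h\right)}{6} = - \frac{10}{3} + \frac{5 h}{6}$)
$\left(9 - 13\right) 14 T{\left(-24 \right)} = \left(9 - 13\right) 14 \left(- \frac{10}{3} + \frac{5}{6} \left(-24\right)\right) = \left(-4\right) 14 \left(- \frac{10}{3} - 20\right) = \left(-56\right) \left(- \frac{70}{3}\right) = \frac{3920}{3}$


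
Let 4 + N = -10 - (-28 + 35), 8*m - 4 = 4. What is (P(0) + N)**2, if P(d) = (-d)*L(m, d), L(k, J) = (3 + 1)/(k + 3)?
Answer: 441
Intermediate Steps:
m = 1 (m = 1/2 + (1/8)*4 = 1/2 + 1/2 = 1)
N = -21 (N = -4 + (-10 - (-28 + 35)) = -4 + (-10 - 1*7) = -4 + (-10 - 7) = -4 - 17 = -21)
L(k, J) = 4/(3 + k)
P(d) = -d (P(d) = (-d)*(4/(3 + 1)) = (-d)*(4/4) = (-d)*(4*(1/4)) = -d*1 = -d)
(P(0) + N)**2 = (-1*0 - 21)**2 = (0 - 21)**2 = (-21)**2 = 441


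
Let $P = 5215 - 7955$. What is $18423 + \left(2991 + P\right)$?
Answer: $18674$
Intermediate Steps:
$P = -2740$ ($P = 5215 - 7955 = -2740$)
$18423 + \left(2991 + P\right) = 18423 + \left(2991 - 2740\right) = 18423 + 251 = 18674$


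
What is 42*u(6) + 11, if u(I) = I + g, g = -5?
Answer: 53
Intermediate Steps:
u(I) = -5 + I (u(I) = I - 5 = -5 + I)
42*u(6) + 11 = 42*(-5 + 6) + 11 = 42*1 + 11 = 42 + 11 = 53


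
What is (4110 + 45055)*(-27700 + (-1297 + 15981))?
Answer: -639931640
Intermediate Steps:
(4110 + 45055)*(-27700 + (-1297 + 15981)) = 49165*(-27700 + 14684) = 49165*(-13016) = -639931640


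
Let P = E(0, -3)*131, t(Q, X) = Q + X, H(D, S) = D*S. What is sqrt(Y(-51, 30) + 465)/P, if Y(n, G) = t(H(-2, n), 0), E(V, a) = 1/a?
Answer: -27*sqrt(7)/131 ≈ -0.54531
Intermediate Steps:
Y(n, G) = -2*n (Y(n, G) = -2*n + 0 = -2*n)
P = -131/3 (P = 131/(-3) = -1/3*131 = -131/3 ≈ -43.667)
sqrt(Y(-51, 30) + 465)/P = sqrt(-2*(-51) + 465)/(-131/3) = sqrt(102 + 465)*(-3/131) = sqrt(567)*(-3/131) = (9*sqrt(7))*(-3/131) = -27*sqrt(7)/131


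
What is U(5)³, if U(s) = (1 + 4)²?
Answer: 15625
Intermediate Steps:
U(s) = 25 (U(s) = 5² = 25)
U(5)³ = 25³ = 15625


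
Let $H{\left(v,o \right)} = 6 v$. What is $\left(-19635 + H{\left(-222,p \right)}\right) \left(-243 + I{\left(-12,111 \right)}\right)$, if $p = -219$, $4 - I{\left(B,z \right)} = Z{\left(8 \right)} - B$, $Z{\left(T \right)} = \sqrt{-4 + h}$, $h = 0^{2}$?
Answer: $5262717 + 41934 i \approx 5.2627 \cdot 10^{6} + 41934.0 i$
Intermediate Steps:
$h = 0$
$Z{\left(T \right)} = 2 i$ ($Z{\left(T \right)} = \sqrt{-4 + 0} = \sqrt{-4} = 2 i$)
$I{\left(B,z \right)} = 4 + B - 2 i$ ($I{\left(B,z \right)} = 4 - \left(2 i - B\right) = 4 - \left(- B + 2 i\right) = 4 + \left(B - 2 i\right) = 4 + B - 2 i$)
$\left(-19635 + H{\left(-222,p \right)}\right) \left(-243 + I{\left(-12,111 \right)}\right) = \left(-19635 + 6 \left(-222\right)\right) \left(-243 - \left(8 + 2 i\right)\right) = \left(-19635 - 1332\right) \left(-243 - \left(8 + 2 i\right)\right) = - 20967 \left(-251 - 2 i\right) = 5262717 + 41934 i$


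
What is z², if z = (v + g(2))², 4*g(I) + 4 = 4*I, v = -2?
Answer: 1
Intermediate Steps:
g(I) = -1 + I (g(I) = -1 + (4*I)/4 = -1 + I)
z = 1 (z = (-2 + (-1 + 2))² = (-2 + 1)² = (-1)² = 1)
z² = 1² = 1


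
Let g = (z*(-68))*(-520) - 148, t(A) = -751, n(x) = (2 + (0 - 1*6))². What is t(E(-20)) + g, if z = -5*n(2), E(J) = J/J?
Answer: -2829699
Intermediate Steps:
n(x) = 16 (n(x) = (2 + (0 - 6))² = (2 - 6)² = (-4)² = 16)
E(J) = 1
z = -80 (z = -5*16 = -80)
g = -2828948 (g = -80*(-68)*(-520) - 148 = 5440*(-520) - 148 = -2828800 - 148 = -2828948)
t(E(-20)) + g = -751 - 2828948 = -2829699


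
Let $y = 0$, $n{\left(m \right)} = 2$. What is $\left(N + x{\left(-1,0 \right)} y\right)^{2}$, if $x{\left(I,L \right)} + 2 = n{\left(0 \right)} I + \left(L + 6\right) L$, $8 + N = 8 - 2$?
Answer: $4$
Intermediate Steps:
$N = -2$ ($N = -8 + \left(8 - 2\right) = -8 + 6 = -2$)
$x{\left(I,L \right)} = -2 + 2 I + L \left(6 + L\right)$ ($x{\left(I,L \right)} = -2 + \left(2 I + \left(L + 6\right) L\right) = -2 + \left(2 I + \left(6 + L\right) L\right) = -2 + \left(2 I + L \left(6 + L\right)\right) = -2 + 2 I + L \left(6 + L\right)$)
$\left(N + x{\left(-1,0 \right)} y\right)^{2} = \left(-2 + \left(-2 + 0^{2} + 2 \left(-1\right) + 6 \cdot 0\right) 0\right)^{2} = \left(-2 + \left(-2 + 0 - 2 + 0\right) 0\right)^{2} = \left(-2 - 0\right)^{2} = \left(-2 + 0\right)^{2} = \left(-2\right)^{2} = 4$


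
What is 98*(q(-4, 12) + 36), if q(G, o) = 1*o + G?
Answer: 4312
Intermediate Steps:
q(G, o) = G + o (q(G, o) = o + G = G + o)
98*(q(-4, 12) + 36) = 98*((-4 + 12) + 36) = 98*(8 + 36) = 98*44 = 4312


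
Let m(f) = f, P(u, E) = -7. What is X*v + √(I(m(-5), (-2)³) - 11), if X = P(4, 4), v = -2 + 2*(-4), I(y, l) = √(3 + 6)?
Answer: 70 + 2*I*√2 ≈ 70.0 + 2.8284*I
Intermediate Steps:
I(y, l) = 3 (I(y, l) = √9 = 3)
v = -10 (v = -2 - 8 = -10)
X = -7
X*v + √(I(m(-5), (-2)³) - 11) = -7*(-10) + √(3 - 11) = 70 + √(-8) = 70 + 2*I*√2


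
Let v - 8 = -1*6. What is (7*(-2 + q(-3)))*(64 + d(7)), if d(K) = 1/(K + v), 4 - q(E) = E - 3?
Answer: 32312/9 ≈ 3590.2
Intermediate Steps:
v = 2 (v = 8 - 1*6 = 8 - 6 = 2)
q(E) = 7 - E (q(E) = 4 - (E - 3) = 4 - (-3 + E) = 4 + (3 - E) = 7 - E)
d(K) = 1/(2 + K) (d(K) = 1/(K + 2) = 1/(2 + K))
(7*(-2 + q(-3)))*(64 + d(7)) = (7*(-2 + (7 - 1*(-3))))*(64 + 1/(2 + 7)) = (7*(-2 + (7 + 3)))*(64 + 1/9) = (7*(-2 + 10))*(64 + 1/9) = (7*8)*(577/9) = 56*(577/9) = 32312/9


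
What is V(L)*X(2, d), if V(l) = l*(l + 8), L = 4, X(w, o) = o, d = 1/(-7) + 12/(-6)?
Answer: -720/7 ≈ -102.86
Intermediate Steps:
d = -15/7 (d = 1*(-⅐) + 12*(-⅙) = -⅐ - 2 = -15/7 ≈ -2.1429)
V(l) = l*(8 + l)
V(L)*X(2, d) = (4*(8 + 4))*(-15/7) = (4*12)*(-15/7) = 48*(-15/7) = -720/7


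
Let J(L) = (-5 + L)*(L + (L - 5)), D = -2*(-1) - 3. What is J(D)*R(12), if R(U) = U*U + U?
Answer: 6552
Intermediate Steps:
R(U) = U + U**2 (R(U) = U**2 + U = U + U**2)
D = -1 (D = 2 - 3 = -1)
J(L) = (-5 + L)*(-5 + 2*L) (J(L) = (-5 + L)*(L + (-5 + L)) = (-5 + L)*(-5 + 2*L))
J(D)*R(12) = (25 - 15*(-1) + 2*(-1)**2)*(12*(1 + 12)) = (25 + 15 + 2*1)*(12*13) = (25 + 15 + 2)*156 = 42*156 = 6552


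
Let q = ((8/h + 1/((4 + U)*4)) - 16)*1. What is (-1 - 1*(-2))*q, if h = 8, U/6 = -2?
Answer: -481/32 ≈ -15.031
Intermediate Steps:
U = -12 (U = 6*(-2) = -12)
q = -481/32 (q = ((8/8 + 1/((4 - 12)*4)) - 16)*1 = ((8*(1/8) + (1/4)/(-8)) - 16)*1 = ((1 - 1/8*1/4) - 16)*1 = ((1 - 1/32) - 16)*1 = (31/32 - 16)*1 = -481/32*1 = -481/32 ≈ -15.031)
(-1 - 1*(-2))*q = (-1 - 1*(-2))*(-481/32) = (-1 + 2)*(-481/32) = 1*(-481/32) = -481/32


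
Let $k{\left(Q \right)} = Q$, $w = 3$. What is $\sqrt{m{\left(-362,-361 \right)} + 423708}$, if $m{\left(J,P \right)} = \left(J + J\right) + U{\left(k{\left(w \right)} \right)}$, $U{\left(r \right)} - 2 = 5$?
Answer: $3 \sqrt{46999} \approx 650.38$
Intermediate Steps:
$U{\left(r \right)} = 7$ ($U{\left(r \right)} = 2 + 5 = 7$)
$m{\left(J,P \right)} = 7 + 2 J$ ($m{\left(J,P \right)} = \left(J + J\right) + 7 = 2 J + 7 = 7 + 2 J$)
$\sqrt{m{\left(-362,-361 \right)} + 423708} = \sqrt{\left(7 + 2 \left(-362\right)\right) + 423708} = \sqrt{\left(7 - 724\right) + 423708} = \sqrt{-717 + 423708} = \sqrt{422991} = 3 \sqrt{46999}$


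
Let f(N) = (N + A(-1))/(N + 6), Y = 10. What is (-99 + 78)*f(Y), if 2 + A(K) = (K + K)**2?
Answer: -63/4 ≈ -15.750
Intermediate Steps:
A(K) = -2 + 4*K**2 (A(K) = -2 + (K + K)**2 = -2 + (2*K)**2 = -2 + 4*K**2)
f(N) = (2 + N)/(6 + N) (f(N) = (N + (-2 + 4*(-1)**2))/(N + 6) = (N + (-2 + 4*1))/(6 + N) = (N + (-2 + 4))/(6 + N) = (N + 2)/(6 + N) = (2 + N)/(6 + N))
(-99 + 78)*f(Y) = (-99 + 78)*((2 + 10)/(6 + 10)) = -21*12/16 = -21*3/4 = -63/4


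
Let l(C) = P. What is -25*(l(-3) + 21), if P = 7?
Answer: -700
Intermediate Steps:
l(C) = 7
-25*(l(-3) + 21) = -25*(7 + 21) = -25*28 = -700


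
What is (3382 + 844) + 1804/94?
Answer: 199524/47 ≈ 4245.2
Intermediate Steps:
(3382 + 844) + 1804/94 = 4226 + 1804*(1/94) = 4226 + 902/47 = 199524/47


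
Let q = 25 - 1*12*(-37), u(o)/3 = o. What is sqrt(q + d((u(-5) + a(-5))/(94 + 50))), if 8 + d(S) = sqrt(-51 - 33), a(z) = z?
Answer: sqrt(461 + 2*I*sqrt(21)) ≈ 21.472 + 0.2134*I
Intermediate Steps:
u(o) = 3*o
d(S) = -8 + 2*I*sqrt(21) (d(S) = -8 + sqrt(-51 - 33) = -8 + sqrt(-84) = -8 + 2*I*sqrt(21))
q = 469 (q = 25 - 12*(-37) = 25 + 444 = 469)
sqrt(q + d((u(-5) + a(-5))/(94 + 50))) = sqrt(469 + (-8 + 2*I*sqrt(21))) = sqrt(461 + 2*I*sqrt(21))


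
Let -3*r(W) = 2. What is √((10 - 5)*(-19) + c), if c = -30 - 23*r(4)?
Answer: I*√987/3 ≈ 10.472*I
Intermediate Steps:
r(W) = -⅔ (r(W) = -⅓*2 = -⅔)
c = -44/3 (c = -30 - 23*(-⅔) = -30 + 46/3 = -44/3 ≈ -14.667)
√((10 - 5)*(-19) + c) = √((10 - 5)*(-19) - 44/3) = √(5*(-19) - 44/3) = √(-95 - 44/3) = √(-329/3) = I*√987/3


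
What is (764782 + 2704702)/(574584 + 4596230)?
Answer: 1734742/2585407 ≈ 0.67097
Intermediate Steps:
(764782 + 2704702)/(574584 + 4596230) = 3469484/5170814 = 3469484*(1/5170814) = 1734742/2585407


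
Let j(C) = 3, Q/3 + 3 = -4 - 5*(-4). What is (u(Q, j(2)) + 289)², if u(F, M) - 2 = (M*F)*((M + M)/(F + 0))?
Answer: 95481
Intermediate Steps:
Q = 39 (Q = -9 + 3*(-4 - 5*(-4)) = -9 + 3*(-4 + 20) = -9 + 3*16 = -9 + 48 = 39)
u(F, M) = 2 + 2*M² (u(F, M) = 2 + (M*F)*((M + M)/(F + 0)) = 2 + (F*M)*((2*M)/F) = 2 + (F*M)*(2*M/F) = 2 + 2*M²)
(u(Q, j(2)) + 289)² = ((2 + 2*3²) + 289)² = ((2 + 2*9) + 289)² = ((2 + 18) + 289)² = (20 + 289)² = 309² = 95481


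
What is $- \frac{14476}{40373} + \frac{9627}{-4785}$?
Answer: $- \frac{3247791}{1370105} \approx -2.3705$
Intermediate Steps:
$- \frac{14476}{40373} + \frac{9627}{-4785} = \left(-14476\right) \frac{1}{40373} + 9627 \left(- \frac{1}{4785}\right) = - \frac{308}{859} - \frac{3209}{1595} = - \frac{3247791}{1370105}$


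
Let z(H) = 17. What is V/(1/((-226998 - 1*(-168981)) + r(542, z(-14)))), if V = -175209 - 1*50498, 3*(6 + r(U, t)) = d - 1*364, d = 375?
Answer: 39286109006/3 ≈ 1.3095e+10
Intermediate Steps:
r(U, t) = -7/3 (r(U, t) = -6 + (375 - 1*364)/3 = -6 + (375 - 364)/3 = -6 + (⅓)*11 = -6 + 11/3 = -7/3)
V = -225707 (V = -175209 - 50498 = -225707)
V/(1/((-226998 - 1*(-168981)) + r(542, z(-14)))) = -(-153706692707/3 + 38140194567) = -225707/(1/((-226998 + 168981) - 7/3)) = -225707/(1/(-58017 - 7/3)) = -225707/(1/(-174058/3)) = -225707/(-3/174058) = -225707*(-174058/3) = 39286109006/3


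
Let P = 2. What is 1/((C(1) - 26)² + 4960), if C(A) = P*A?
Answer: 1/5536 ≈ 0.00018064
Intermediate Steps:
C(A) = 2*A
1/((C(1) - 26)² + 4960) = 1/((2*1 - 26)² + 4960) = 1/((2 - 26)² + 4960) = 1/((-24)² + 4960) = 1/(576 + 4960) = 1/5536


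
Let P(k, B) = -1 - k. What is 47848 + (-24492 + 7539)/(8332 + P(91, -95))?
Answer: 394250567/8240 ≈ 47846.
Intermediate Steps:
47848 + (-24492 + 7539)/(8332 + P(91, -95)) = 47848 + (-24492 + 7539)/(8332 + (-1 - 1*91)) = 47848 - 16953/(8332 + (-1 - 91)) = 47848 - 16953/(8332 - 92) = 47848 - 16953/8240 = 394250567/8240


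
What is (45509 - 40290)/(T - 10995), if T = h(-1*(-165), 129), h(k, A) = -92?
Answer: -5219/11087 ≈ -0.47073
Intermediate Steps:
T = -92
(45509 - 40290)/(T - 10995) = (45509 - 40290)/(-92 - 10995) = 5219/(-11087) = 5219*(-1/11087) = -5219/11087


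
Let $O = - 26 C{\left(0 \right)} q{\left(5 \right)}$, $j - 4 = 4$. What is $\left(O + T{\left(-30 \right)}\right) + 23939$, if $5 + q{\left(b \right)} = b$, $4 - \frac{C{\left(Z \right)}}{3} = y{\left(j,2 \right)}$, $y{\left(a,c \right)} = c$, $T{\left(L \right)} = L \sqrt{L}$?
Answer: $23939 - 30 i \sqrt{30} \approx 23939.0 - 164.32 i$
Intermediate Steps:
$j = 8$ ($j = 4 + 4 = 8$)
$T{\left(L \right)} = L^{\frac{3}{2}}$
$C{\left(Z \right)} = 6$ ($C{\left(Z \right)} = 12 - 6 = 6$)
$q{\left(b \right)} = -5 + b$
$O = 0$ ($O = \left(-26\right) 6 \left(-5 + 5\right) = \left(-156\right) 0 = 0$)
$\left(O + T{\left(-30 \right)}\right) + 23939 = \left(0 + \left(-30\right)^{\frac{3}{2}}\right) + 23939 = \left(0 - 30 i \sqrt{30}\right) + 23939 = - 30 i \sqrt{30} + 23939 = 23939 - 30 i \sqrt{30}$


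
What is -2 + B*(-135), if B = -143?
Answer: 19303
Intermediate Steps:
-2 + B*(-135) = -2 - 143*(-135) = -2 + 19305 = 19303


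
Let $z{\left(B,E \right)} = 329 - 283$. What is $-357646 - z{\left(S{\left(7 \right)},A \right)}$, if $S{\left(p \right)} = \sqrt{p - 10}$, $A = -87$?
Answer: $-357692$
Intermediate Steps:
$S{\left(p \right)} = \sqrt{-10 + p}$
$z{\left(B,E \right)} = 46$
$-357646 - z{\left(S{\left(7 \right)},A \right)} = -357646 - 46 = -357692$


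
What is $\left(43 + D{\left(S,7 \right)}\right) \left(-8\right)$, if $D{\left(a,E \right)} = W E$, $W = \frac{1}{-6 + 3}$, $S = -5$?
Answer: $- \frac{976}{3} \approx -325.33$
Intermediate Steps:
$W = - \frac{1}{3}$ ($W = \frac{1}{-3} = - \frac{1}{3} \approx -0.33333$)
$D{\left(a,E \right)} = - \frac{E}{3}$
$\left(43 + D{\left(S,7 \right)}\right) \left(-8\right) = \left(43 - \frac{7}{3}\right) \left(-8\right) = \frac{122}{3} \left(-8\right) = - \frac{976}{3}$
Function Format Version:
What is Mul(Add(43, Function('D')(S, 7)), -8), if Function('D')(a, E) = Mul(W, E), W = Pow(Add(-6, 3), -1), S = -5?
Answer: Rational(-976, 3) ≈ -325.33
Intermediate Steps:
W = Rational(-1, 3) (W = Pow(-3, -1) = Rational(-1, 3) ≈ -0.33333)
Function('D')(a, E) = Mul(Rational(-1, 3), E)
Mul(Add(43, Function('D')(S, 7)), -8) = Mul(Add(43, Mul(Rational(-1, 3), 7)), -8) = Mul(Add(43, Rational(-7, 3)), -8) = Mul(Rational(122, 3), -8) = Rational(-976, 3)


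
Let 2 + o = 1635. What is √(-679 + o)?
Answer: 3*√106 ≈ 30.887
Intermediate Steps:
o = 1633 (o = -2 + 1635 = 1633)
√(-679 + o) = √(-679 + 1633) = √954 = 3*√106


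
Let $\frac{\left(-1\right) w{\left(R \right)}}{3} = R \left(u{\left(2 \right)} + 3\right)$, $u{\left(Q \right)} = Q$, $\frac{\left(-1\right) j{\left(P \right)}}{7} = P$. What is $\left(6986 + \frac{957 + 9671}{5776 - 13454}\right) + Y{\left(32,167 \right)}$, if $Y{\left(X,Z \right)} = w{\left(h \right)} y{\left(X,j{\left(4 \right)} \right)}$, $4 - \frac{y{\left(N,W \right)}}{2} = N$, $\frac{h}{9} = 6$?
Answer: $\frac{200950980}{3839} \approx 52345.0$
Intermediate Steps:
$h = 54$ ($h = 9 \cdot 6 = 54$)
$j{\left(P \right)} = - 7 P$
$y{\left(N,W \right)} = 8 - 2 N$
$w{\left(R \right)} = - 15 R$ ($w{\left(R \right)} = - 3 R \left(2 + 3\right) = - 3 R 5 = - 3 \cdot 5 R = - 15 R$)
$Y{\left(X,Z \right)} = -6480 + 1620 X$ ($Y{\left(X,Z \right)} = \left(-15\right) 54 \left(8 - 2 X\right) = - 810 \left(8 - 2 X\right) = -6480 + 1620 X$)
$\left(6986 + \frac{957 + 9671}{5776 - 13454}\right) + Y{\left(32,167 \right)} = \left(6986 + \frac{957 + 9671}{5776 - 13454}\right) + \left(-6480 + 1620 \cdot 32\right) = \left(6986 + \frac{10628}{-7678}\right) + \left(-6480 + 51840\right) = \left(6986 + 10628 \left(- \frac{1}{7678}\right)\right) + 45360 = \left(6986 - \frac{5314}{3839}\right) + 45360 = \frac{26813940}{3839} + 45360 = \frac{200950980}{3839}$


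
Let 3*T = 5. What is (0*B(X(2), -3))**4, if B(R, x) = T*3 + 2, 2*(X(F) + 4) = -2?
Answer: 0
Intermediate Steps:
T = 5/3 (T = (1/3)*5 = 5/3 ≈ 1.6667)
X(F) = -5 (X(F) = -4 + (1/2)*(-2) = -4 - 1 = -5)
B(R, x) = 7 (B(R, x) = (5/3)*3 + 2 = 5 + 2 = 7)
(0*B(X(2), -3))**4 = (0*7)**4 = 0**4 = 0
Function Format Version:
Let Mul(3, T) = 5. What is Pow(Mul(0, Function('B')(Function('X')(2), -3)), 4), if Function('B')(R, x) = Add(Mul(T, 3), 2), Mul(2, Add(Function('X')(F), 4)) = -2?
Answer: 0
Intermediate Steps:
T = Rational(5, 3) (T = Mul(Rational(1, 3), 5) = Rational(5, 3) ≈ 1.6667)
Function('X')(F) = -5 (Function('X')(F) = Add(-4, Mul(Rational(1, 2), -2)) = Add(-4, -1) = -5)
Function('B')(R, x) = 7 (Function('B')(R, x) = Add(Mul(Rational(5, 3), 3), 2) = Add(5, 2) = 7)
Pow(Mul(0, Function('B')(Function('X')(2), -3)), 4) = Pow(Mul(0, 7), 4) = Pow(0, 4) = 0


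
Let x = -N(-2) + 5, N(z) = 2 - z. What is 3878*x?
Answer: 3878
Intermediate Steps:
x = 1 (x = -(2 - 1*(-2)) + 5 = -(2 + 2) + 5 = -1*4 + 5 = -4 + 5 = 1)
3878*x = 3878*1 = 3878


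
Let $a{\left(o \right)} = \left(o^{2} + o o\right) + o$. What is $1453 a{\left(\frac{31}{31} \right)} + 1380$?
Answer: $5739$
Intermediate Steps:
$a{\left(o \right)} = o + 2 o^{2}$ ($a{\left(o \right)} = \left(o^{2} + o^{2}\right) + o = 2 o^{2} + o = o + 2 o^{2}$)
$1453 a{\left(\frac{31}{31} \right)} + 1380 = 1453 \cdot \frac{31}{31} \left(1 + 2 \cdot \frac{31}{31}\right) + 1380 = 1453 \cdot 31 \cdot \frac{1}{31} \left(1 + 2 \cdot 31 \cdot \frac{1}{31}\right) + 1380 = 1453 \cdot 1 \left(1 + 2 \cdot 1\right) + 1380 = 1453 \cdot 1 \left(1 + 2\right) + 1380 = 1453 \cdot 1 \cdot 3 + 1380 = 1453 \cdot 3 + 1380 = 4359 + 1380 = 5739$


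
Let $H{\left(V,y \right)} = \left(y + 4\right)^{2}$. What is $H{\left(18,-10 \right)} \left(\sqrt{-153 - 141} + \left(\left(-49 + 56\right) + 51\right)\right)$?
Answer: $2088 + 252 i \sqrt{6} \approx 2088.0 + 617.27 i$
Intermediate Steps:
$H{\left(V,y \right)} = \left(4 + y\right)^{2}$
$H{\left(18,-10 \right)} \left(\sqrt{-153 - 141} + \left(\left(-49 + 56\right) + 51\right)\right) = \left(4 - 10\right)^{2} \left(\sqrt{-153 - 141} + \left(\left(-49 + 56\right) + 51\right)\right) = \left(-6\right)^{2} \left(\sqrt{-294} + \left(7 + 51\right)\right) = 36 \left(7 i \sqrt{6} + 58\right) = 36 \left(58 + 7 i \sqrt{6}\right) = 2088 + 252 i \sqrt{6}$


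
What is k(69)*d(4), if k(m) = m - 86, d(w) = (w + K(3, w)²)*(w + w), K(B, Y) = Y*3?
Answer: -20128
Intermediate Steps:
K(B, Y) = 3*Y
d(w) = 2*w*(w + 9*w²) (d(w) = (w + (3*w)²)*(w + w) = (w + 9*w²)*(2*w) = 2*w*(w + 9*w²))
k(m) = -86 + m
k(69)*d(4) = (-86 + 69)*(4²*(2 + 18*4)) = -272*(2 + 72) = -272*74 = -17*1184 = -20128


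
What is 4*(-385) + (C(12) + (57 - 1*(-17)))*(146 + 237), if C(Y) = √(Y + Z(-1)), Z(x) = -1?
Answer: 26802 + 383*√11 ≈ 28072.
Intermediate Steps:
C(Y) = √(-1 + Y) (C(Y) = √(Y - 1) = √(-1 + Y))
4*(-385) + (C(12) + (57 - 1*(-17)))*(146 + 237) = 4*(-385) + (√(-1 + 12) + (57 - 1*(-17)))*(146 + 237) = -1540 + (√11 + (57 + 17))*383 = -1540 + (√11 + 74)*383 = -1540 + (74 + √11)*383 = -1540 + (28342 + 383*√11) = 26802 + 383*√11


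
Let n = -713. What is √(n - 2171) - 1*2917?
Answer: -2917 + 2*I*√721 ≈ -2917.0 + 53.703*I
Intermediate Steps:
√(n - 2171) - 1*2917 = √(-713 - 2171) - 1*2917 = √(-2884) - 2917 = 2*I*√721 - 2917 = -2917 + 2*I*√721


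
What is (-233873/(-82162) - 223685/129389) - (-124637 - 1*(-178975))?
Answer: -577647735133457/10630859018 ≈ -54337.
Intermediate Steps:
(-233873/(-82162) - 223685/129389) - (-124637 - 1*(-178975)) = (-233873*(-1/82162) - 223685*1/129389) - (-124637 + 178975) = (233873/82162 - 223685/129389) - 1*54338 = 11882186627/10630859018 - 54338 = -577647735133457/10630859018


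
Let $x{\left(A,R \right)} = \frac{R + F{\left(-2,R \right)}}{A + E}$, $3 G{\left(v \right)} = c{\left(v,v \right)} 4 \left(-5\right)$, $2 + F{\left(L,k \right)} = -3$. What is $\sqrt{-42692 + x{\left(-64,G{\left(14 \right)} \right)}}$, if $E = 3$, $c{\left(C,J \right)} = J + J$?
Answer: $\frac{i \sqrt{1429607163}}{183} \approx 206.61 i$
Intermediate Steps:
$F{\left(L,k \right)} = -5$ ($F{\left(L,k \right)} = -2 - 3 = -5$)
$c{\left(C,J \right)} = 2 J$
$G{\left(v \right)} = - \frac{40 v}{3}$ ($G{\left(v \right)} = \frac{2 v 4 \left(-5\right)}{3} = \frac{8 v \left(-5\right)}{3} = \frac{\left(-40\right) v}{3} = - \frac{40 v}{3}$)
$x{\left(A,R \right)} = \frac{-5 + R}{3 + A}$ ($x{\left(A,R \right)} = \frac{R - 5}{A + 3} = \frac{-5 + R}{3 + A}$)
$\sqrt{-42692 + x{\left(-64,G{\left(14 \right)} \right)}} = \sqrt{-42692 + \frac{-5 - \frac{560}{3}}{3 - 64}} = \sqrt{-42692 + \frac{-5 - \frac{560}{3}}{-61}} = \sqrt{-42692 - - \frac{575}{183}} = \sqrt{-42692 + \frac{575}{183}} = \sqrt{- \frac{7812061}{183}} = \frac{i \sqrt{1429607163}}{183}$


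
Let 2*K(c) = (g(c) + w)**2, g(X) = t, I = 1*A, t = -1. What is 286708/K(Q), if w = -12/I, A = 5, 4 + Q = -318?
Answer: 14335400/289 ≈ 49603.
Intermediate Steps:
Q = -322 (Q = -4 - 318 = -322)
I = 5 (I = 1*5 = 5)
g(X) = -1
w = -12/5 ≈ -2.4000
K(c) = 289/50 (K(c) = (-1 - 12/5)**2/2 = (-17/5)**2/2 = (1/2)*(289/25) = 289/50)
286708/K(Q) = 286708/(289/50) = 286708*(50/289) = 14335400/289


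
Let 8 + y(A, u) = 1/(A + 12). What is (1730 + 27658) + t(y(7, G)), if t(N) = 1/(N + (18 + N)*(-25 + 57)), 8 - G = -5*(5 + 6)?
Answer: 175181887/5961 ≈ 29388.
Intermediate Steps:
G = 63 (G = 8 - (-5)*(5 + 6) = 8 - (-5)*11 = 8 - 1*(-55) = 8 + 55 = 63)
y(A, u) = -8 + 1/(12 + A) (y(A, u) = -8 + 1/(A + 12) = -8 + 1/(12 + A))
t(N) = 1/(576 + 33*N) (t(N) = 1/(N + (18 + N)*32) = 1/(N + (576 + 32*N)) = 1/(576 + 33*N))
(1730 + 27658) + t(y(7, G)) = (1730 + 27658) + 1/(3*(192 + 11*((-95 - 8*7)/(12 + 7)))) = 29388 + 1/(3*(192 + 11*((-95 - 56)/19))) = 29388 + 1/(3*(192 + 11*((1/19)*(-151)))) = 29388 + 1/(3*(192 + 11*(-151/19))) = 29388 + 1/(3*(192 - 1661/19)) = 29388 + 1/(3*(1987/19)) = 29388 + (⅓)*(19/1987) = 29388 + 19/5961 = 175181887/5961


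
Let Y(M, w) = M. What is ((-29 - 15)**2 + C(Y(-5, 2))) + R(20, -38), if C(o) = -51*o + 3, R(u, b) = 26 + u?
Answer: 2240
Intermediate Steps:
C(o) = 3 - 51*o
((-29 - 15)**2 + C(Y(-5, 2))) + R(20, -38) = ((-29 - 15)**2 + (3 - 51*(-5))) + (26 + 20) = ((-44)**2 + (3 + 255)) + 46 = (1936 + 258) + 46 = 2194 + 46 = 2240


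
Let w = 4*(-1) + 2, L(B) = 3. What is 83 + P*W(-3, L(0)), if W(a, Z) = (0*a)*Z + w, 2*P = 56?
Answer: 27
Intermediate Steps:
P = 28 (P = (½)*56 = 28)
w = -2 (w = -4 + 2 = -2)
W(a, Z) = -2 (W(a, Z) = (0*a)*Z - 2 = 0*Z - 2 = 0 - 2 = -2)
83 + P*W(-3, L(0)) = 83 + 28*(-2) = 83 - 56 = 27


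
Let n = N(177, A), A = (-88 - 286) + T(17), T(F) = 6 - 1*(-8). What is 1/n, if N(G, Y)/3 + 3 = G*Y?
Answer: -1/191169 ≈ -5.2310e-6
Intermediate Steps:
T(F) = 14 (T(F) = 6 + 8 = 14)
A = -360 (A = (-88 - 286) + 14 = -374 + 14 = -360)
N(G, Y) = -9 + 3*G*Y (N(G, Y) = -9 + 3*(G*Y) = -9 + 3*G*Y)
n = -191169 (n = -9 + 3*177*(-360) = -9 - 191160 = -191169)
1/n = 1/(-191169) = -1/191169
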